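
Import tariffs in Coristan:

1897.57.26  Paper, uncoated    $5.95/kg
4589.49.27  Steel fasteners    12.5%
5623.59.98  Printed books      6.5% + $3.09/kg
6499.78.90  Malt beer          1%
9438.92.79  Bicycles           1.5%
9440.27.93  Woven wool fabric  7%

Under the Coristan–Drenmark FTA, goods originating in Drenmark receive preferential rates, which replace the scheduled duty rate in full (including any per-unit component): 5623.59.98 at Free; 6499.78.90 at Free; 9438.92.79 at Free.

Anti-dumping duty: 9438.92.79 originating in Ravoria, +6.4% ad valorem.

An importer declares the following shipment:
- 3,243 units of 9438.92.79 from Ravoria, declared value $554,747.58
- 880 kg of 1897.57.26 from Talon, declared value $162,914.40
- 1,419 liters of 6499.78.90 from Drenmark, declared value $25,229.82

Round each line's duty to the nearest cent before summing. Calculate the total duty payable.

$49,061.06

Line 1 (9438.92.79, Ravoria, 3,243 units, $554,747.58):
Base rate for 9438.92.79 is 1.5%.
9438.92.79 has an FTA preferential rate, but origin Ravoria is not Drenmark; base rate stands.
Additional duty on 9438.92.79 from Ravoria: +6.4%. Applied ad valorem rate: 1.5% + 6.4% = 7.9%.
Duty = $554,747.58 × 7.9% = $43,825.06.
Line 2 (1897.57.26, Talon, 880 kg, $162,914.40):
Base rate for 1897.57.26 is $5.95/kg.
Duty = 880 × $5.95 = $5,236.00.
Line 3 (6499.78.90, Drenmark, 1,419 liters, $25,229.82):
Base rate for 6499.78.90 is 1%.
Origin Drenmark qualifies under the Coristan–Drenmark agreement and 6499.78.90 is covered: preferential rate Free applies instead.
Duty = $25,229.82 × 0% = $0.00.
Total = $43,825.06 + $5,236.00 + $0.00 = $49,061.06.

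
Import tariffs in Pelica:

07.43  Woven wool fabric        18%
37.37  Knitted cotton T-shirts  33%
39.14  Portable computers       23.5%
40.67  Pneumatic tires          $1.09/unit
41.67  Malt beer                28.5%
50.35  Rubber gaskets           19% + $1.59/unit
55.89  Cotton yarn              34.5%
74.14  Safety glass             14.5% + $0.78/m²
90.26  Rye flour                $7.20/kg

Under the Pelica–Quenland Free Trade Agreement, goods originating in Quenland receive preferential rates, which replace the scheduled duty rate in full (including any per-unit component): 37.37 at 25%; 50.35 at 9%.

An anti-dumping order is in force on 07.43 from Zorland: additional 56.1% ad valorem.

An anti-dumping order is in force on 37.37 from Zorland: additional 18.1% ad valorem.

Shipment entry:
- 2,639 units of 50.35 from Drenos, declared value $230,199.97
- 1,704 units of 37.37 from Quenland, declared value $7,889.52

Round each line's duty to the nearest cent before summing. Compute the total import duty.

$49,906.38

Line 1 (50.35, Drenos, 2,639 units, $230,199.97):
Base rate for 50.35 is 19% + $1.59/unit.
50.35 has an FTA preferential rate, but origin Drenos is not Quenland; base rate stands.
Duty = $230,199.97 × 19% + 2,639 × $1.59 = $47,934.00.
Line 2 (37.37, Quenland, 1,704 units, $7,889.52):
Base rate for 37.37 is 33%.
Origin Quenland qualifies under the Pelica–Quenland agreement and 37.37 is covered: preferential rate 25% applies instead.
The additional-duty order on 37.37 targets Zorland, not Quenland; it does not apply.
Duty = $7,889.52 × 25% = $1,972.38.
Total = $47,934.00 + $1,972.38 = $49,906.38.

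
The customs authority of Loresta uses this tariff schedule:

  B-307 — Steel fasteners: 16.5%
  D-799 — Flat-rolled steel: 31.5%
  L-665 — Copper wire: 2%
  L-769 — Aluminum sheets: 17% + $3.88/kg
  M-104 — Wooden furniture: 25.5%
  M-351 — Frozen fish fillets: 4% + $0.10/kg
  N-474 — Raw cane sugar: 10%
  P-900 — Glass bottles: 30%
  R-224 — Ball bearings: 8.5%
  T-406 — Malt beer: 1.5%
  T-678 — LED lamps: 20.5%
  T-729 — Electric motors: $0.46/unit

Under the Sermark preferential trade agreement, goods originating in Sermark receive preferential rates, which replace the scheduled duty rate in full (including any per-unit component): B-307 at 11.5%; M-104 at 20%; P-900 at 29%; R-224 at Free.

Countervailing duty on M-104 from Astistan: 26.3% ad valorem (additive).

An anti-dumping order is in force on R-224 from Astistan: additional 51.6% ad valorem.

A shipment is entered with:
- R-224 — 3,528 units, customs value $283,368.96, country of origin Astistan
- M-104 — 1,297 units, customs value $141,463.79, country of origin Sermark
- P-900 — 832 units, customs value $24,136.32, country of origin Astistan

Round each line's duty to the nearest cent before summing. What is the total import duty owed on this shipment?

$205,838.40

Line 1 (R-224, Astistan, 3,528 units, $283,368.96):
Base rate for R-224 is 8.5%.
R-224 has an FTA preferential rate, but origin Astistan is not Sermark; base rate stands.
Additional duty on R-224 from Astistan: +51.6%. Applied ad valorem rate: 8.5% + 51.6% = 60.1%.
Duty = $283,368.96 × 60.1% = $170,304.74.
Line 2 (M-104, Sermark, 1,297 units, $141,463.79):
Base rate for M-104 is 25.5%.
Origin Sermark qualifies under the Loresta–Sermark agreement and M-104 is covered: preferential rate 20% applies instead.
The additional-duty order on M-104 targets Astistan, not Sermark; it does not apply.
Duty = $141,463.79 × 20% = $28,292.76.
Line 3 (P-900, Astistan, 832 units, $24,136.32):
Base rate for P-900 is 30%.
P-900 has an FTA preferential rate, but origin Astistan is not Sermark; base rate stands.
Duty = $24,136.32 × 30% = $7,240.90.
Total = $170,304.74 + $28,292.76 + $7,240.90 = $205,838.40.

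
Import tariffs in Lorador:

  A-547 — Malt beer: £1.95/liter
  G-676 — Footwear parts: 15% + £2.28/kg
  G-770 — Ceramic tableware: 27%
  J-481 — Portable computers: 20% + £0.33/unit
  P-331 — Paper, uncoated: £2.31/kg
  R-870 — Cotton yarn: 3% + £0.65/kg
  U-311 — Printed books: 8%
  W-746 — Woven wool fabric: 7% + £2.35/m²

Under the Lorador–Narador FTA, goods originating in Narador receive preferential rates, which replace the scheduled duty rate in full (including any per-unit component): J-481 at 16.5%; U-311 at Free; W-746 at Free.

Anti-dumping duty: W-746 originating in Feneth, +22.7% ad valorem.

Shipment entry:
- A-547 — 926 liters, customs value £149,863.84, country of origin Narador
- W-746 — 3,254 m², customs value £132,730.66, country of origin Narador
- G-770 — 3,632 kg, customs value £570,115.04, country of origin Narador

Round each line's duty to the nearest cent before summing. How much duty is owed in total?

£155,736.76

Line 1 (A-547, Narador, 926 liters, £149,863.84):
Base rate for A-547 is £1.95/liter.
Origin Narador is the FTA partner but A-547 is not on the preference list; base rate stands.
Duty = 926 × £1.95 = £1,805.70.
Line 2 (W-746, Narador, 3,254 m², £132,730.66):
Base rate for W-746 is 7% + £2.35/m².
Origin Narador qualifies under the Lorador–Narador agreement and W-746 is covered: preferential rate Free applies instead.
The additional-duty order on W-746 targets Feneth, not Narador; it does not apply.
Duty = £132,730.66 × 0% = £0.00.
Line 3 (G-770, Narador, 3,632 kg, £570,115.04):
Base rate for G-770 is 27%.
Origin Narador is the FTA partner but G-770 is not on the preference list; base rate stands.
Duty = £570,115.04 × 27% = £153,931.06.
Total = £1,805.70 + £0.00 + £153,931.06 = £155,736.76.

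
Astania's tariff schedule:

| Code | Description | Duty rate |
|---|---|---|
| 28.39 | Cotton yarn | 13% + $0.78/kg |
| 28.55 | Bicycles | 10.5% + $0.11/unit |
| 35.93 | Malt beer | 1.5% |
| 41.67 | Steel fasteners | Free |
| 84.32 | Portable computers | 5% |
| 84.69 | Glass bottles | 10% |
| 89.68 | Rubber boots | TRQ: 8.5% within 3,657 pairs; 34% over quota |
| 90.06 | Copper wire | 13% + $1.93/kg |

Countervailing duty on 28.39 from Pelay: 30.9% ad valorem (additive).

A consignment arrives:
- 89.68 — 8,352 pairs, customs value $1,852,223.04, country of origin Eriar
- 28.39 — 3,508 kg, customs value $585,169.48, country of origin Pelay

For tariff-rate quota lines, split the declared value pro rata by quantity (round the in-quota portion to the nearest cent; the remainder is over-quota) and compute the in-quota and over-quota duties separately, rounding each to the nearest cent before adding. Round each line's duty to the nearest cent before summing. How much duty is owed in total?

Line 1 (89.68, Eriar, 8,352 pairs, $1,852,223.04):
Code 89.68 is under a tariff-rate quota (threshold 3,657 pairs). In-quota: 3,657 pairs at 8.5%; over-quota: 4,695 pairs at 34%.
Pro-rata value split: in-quota = $1,852,223.04 × 3,657/8,352 = $811,012.89; over-quota = $1,852,223.04 − $811,012.89 = $1,041,210.15.
In-quota duty = $811,012.89 × 8.5% = $68,936.10. Over-quota duty = $1,041,210.15 × 34% = $354,011.45.
Line duty = $68,936.10 + $354,011.45 = $422,947.55.
Line 2 (28.39, Pelay, 3,508 kg, $585,169.48):
Base rate for 28.39 is 13% + $0.78/kg.
Additional duty on 28.39 from Pelay: +30.9%. Applied ad valorem rate: 13% + 30.9% = 43.9%.
Duty = $585,169.48 × 43.9% + 3,508 × $0.78 = $259,625.64.
Total = $422,947.55 + $259,625.64 = $682,573.19.

$682,573.19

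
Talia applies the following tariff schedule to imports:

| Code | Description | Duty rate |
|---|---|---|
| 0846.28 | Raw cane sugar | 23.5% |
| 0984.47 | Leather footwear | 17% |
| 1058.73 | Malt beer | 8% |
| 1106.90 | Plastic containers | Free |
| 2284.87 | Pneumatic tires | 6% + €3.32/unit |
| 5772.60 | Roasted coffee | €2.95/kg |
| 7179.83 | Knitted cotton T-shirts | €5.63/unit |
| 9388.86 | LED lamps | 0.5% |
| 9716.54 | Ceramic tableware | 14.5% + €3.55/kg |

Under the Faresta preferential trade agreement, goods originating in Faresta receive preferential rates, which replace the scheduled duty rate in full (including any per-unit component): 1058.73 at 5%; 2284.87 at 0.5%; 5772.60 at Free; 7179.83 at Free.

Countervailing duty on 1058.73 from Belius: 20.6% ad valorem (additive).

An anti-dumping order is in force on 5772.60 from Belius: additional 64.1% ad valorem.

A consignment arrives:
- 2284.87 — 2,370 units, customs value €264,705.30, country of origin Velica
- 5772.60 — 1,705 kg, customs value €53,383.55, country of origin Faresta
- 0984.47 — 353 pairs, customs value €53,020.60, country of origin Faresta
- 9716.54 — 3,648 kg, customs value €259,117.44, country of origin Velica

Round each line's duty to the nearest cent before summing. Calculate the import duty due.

€83,286.65

Line 1 (2284.87, Velica, 2,370 units, €264,705.30):
Base rate for 2284.87 is 6% + €3.32/unit.
2284.87 has an FTA preferential rate, but origin Velica is not Faresta; base rate stands.
Duty = €264,705.30 × 6% + 2,370 × €3.32 = €23,750.72.
Line 2 (5772.60, Faresta, 1,705 kg, €53,383.55):
Base rate for 5772.60 is €2.95/kg.
Origin Faresta qualifies under the Talia–Faresta agreement and 5772.60 is covered: preferential rate Free applies instead.
The additional-duty order on 5772.60 targets Belius, not Faresta; it does not apply.
Duty = €53,383.55 × 0% = €0.00.
Line 3 (0984.47, Faresta, 353 pairs, €53,020.60):
Base rate for 0984.47 is 17%.
Origin Faresta is the FTA partner but 0984.47 is not on the preference list; base rate stands.
Duty = €53,020.60 × 17% = €9,013.50.
Line 4 (9716.54, Velica, 3,648 kg, €259,117.44):
Base rate for 9716.54 is 14.5% + €3.55/kg.
Duty = €259,117.44 × 14.5% + 3,648 × €3.55 = €50,522.43.
Total = €23,750.72 + €0.00 + €9,013.50 + €50,522.43 = €83,286.65.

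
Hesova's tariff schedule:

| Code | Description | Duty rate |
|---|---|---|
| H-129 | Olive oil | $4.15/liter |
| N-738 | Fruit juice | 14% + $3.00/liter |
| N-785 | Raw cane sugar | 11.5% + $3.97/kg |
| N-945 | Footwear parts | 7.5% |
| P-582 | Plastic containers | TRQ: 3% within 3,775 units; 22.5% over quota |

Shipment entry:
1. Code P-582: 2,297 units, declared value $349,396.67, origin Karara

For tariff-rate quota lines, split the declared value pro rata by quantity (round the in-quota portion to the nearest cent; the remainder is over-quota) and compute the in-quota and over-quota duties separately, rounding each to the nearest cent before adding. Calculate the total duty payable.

Line 1 (P-582, Karara, 2,297 units, $349,396.67):
Code P-582 is under a tariff-rate quota (threshold 3,775 units). Quantity 2,297 units is within the quota, so the in-quota rate 3% applies to the full value.
Duty = $349,396.67 × 3% = $10,481.90.

$10,481.90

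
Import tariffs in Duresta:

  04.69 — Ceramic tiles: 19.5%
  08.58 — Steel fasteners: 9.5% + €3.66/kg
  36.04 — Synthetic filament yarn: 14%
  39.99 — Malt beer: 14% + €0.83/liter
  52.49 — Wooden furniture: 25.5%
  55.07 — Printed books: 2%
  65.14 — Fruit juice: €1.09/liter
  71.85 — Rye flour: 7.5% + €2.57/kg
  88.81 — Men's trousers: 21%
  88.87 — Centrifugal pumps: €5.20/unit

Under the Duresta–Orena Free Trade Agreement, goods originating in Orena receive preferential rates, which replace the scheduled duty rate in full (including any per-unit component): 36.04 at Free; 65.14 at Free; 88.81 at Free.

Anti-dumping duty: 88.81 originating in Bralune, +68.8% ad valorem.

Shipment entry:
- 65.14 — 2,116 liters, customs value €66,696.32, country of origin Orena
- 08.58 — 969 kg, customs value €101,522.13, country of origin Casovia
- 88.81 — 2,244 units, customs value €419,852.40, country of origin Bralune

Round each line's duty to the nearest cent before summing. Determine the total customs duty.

€390,218.60

Line 1 (65.14, Orena, 2,116 liters, €66,696.32):
Base rate for 65.14 is €1.09/liter.
Origin Orena qualifies under the Duresta–Orena agreement and 65.14 is covered: preferential rate Free applies instead.
Duty = €66,696.32 × 0% = €0.00.
Line 2 (08.58, Casovia, 969 kg, €101,522.13):
Base rate for 08.58 is 9.5% + €3.66/kg.
Duty = €101,522.13 × 9.5% + 969 × €3.66 = €13,191.14.
Line 3 (88.81, Bralune, 2,244 units, €419,852.40):
Base rate for 88.81 is 21%.
88.81 has an FTA preferential rate, but origin Bralune is not Orena; base rate stands.
Additional duty on 88.81 from Bralune: +68.8%. Applied ad valorem rate: 21% + 68.8% = 89.8%.
Duty = €419,852.40 × 89.8% = €377,027.46.
Total = €0.00 + €13,191.14 + €377,027.46 = €390,218.60.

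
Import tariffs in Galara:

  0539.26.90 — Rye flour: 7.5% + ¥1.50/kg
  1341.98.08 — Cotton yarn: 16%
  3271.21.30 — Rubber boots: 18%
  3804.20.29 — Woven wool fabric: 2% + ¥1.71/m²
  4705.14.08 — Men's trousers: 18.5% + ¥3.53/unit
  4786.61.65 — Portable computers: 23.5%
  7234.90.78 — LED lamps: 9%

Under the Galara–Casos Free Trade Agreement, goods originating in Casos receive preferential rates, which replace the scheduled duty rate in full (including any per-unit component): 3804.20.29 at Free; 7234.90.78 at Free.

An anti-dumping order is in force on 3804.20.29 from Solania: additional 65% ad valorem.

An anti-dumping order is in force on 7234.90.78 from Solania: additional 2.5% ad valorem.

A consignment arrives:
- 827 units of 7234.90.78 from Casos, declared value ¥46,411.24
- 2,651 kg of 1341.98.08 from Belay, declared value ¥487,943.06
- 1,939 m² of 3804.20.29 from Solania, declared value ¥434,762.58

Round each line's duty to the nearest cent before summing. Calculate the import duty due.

¥372,677.51

Line 1 (7234.90.78, Casos, 827 units, ¥46,411.24):
Base rate for 7234.90.78 is 9%.
Origin Casos qualifies under the Galara–Casos agreement and 7234.90.78 is covered: preferential rate Free applies instead.
The additional-duty order on 7234.90.78 targets Solania, not Casos; it does not apply.
Duty = ¥46,411.24 × 0% = ¥0.00.
Line 2 (1341.98.08, Belay, 2,651 kg, ¥487,943.06):
Base rate for 1341.98.08 is 16%.
Duty = ¥487,943.06 × 16% = ¥78,070.89.
Line 3 (3804.20.29, Solania, 1,939 m², ¥434,762.58):
Base rate for 3804.20.29 is 2% + ¥1.71/m².
3804.20.29 has an FTA preferential rate, but origin Solania is not Casos; base rate stands.
Additional duty on 3804.20.29 from Solania: +65%. Applied ad valorem rate: 2% + 65% = 67%.
Duty = ¥434,762.58 × 67% + 1,939 × ¥1.71 = ¥294,606.62.
Total = ¥0.00 + ¥78,070.89 + ¥294,606.62 = ¥372,677.51.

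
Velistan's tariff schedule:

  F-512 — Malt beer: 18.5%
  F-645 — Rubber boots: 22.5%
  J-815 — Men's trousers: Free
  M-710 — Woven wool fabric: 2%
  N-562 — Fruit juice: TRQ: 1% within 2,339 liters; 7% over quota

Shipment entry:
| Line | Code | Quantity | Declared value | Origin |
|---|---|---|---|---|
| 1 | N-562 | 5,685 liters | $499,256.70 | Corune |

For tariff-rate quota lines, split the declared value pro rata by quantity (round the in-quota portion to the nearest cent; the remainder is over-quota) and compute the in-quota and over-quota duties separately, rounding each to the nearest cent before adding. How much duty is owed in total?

Line 1 (N-562, Corune, 5,685 liters, $499,256.70):
Code N-562 is under a tariff-rate quota (threshold 2,339 liters). In-quota: 2,339 liters at 1%; over-quota: 3,346 liters at 7%.
Pro-rata value split: in-quota = $499,256.70 × 2,339/5,685 = $205,410.98; over-quota = $499,256.70 − $205,410.98 = $293,845.72.
In-quota duty = $205,410.98 × 1% = $2,054.11. Over-quota duty = $293,845.72 × 7% = $20,569.20.
Line duty = $2,054.11 + $20,569.20 = $22,623.31.

$22,623.31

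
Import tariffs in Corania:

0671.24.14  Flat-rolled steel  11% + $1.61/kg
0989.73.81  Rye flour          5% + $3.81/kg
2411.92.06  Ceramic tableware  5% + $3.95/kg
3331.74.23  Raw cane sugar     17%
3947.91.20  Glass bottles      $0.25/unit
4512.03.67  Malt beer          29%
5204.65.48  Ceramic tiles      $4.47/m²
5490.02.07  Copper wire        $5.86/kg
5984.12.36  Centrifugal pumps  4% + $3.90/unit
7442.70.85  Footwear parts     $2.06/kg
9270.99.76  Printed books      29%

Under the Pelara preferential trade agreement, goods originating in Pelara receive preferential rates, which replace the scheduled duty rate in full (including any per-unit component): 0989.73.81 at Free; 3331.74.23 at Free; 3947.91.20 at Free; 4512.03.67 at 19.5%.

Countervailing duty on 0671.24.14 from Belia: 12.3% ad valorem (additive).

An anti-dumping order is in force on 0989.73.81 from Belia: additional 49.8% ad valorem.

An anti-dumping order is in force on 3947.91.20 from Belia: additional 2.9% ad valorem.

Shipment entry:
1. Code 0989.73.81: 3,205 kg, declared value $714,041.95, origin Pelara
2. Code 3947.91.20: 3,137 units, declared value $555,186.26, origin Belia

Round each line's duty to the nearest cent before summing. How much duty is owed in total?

Line 1 (0989.73.81, Pelara, 3,205 kg, $714,041.95):
Base rate for 0989.73.81 is 5% + $3.81/kg.
Origin Pelara qualifies under the Corania–Pelara agreement and 0989.73.81 is covered: preferential rate Free applies instead.
The additional-duty order on 0989.73.81 targets Belia, not Pelara; it does not apply.
Duty = $714,041.95 × 0% = $0.00.
Line 2 (3947.91.20, Belia, 3,137 units, $555,186.26):
Base rate for 3947.91.20 is $0.25/unit.
3947.91.20 has an FTA preferential rate, but origin Belia is not Pelara; base rate stands.
Additional duty on 3947.91.20 from Belia: +2.9% ad valorem. Applied ad valorem rate = 2.9%.
Duty = $555,186.26 × 2.9% + 3,137 × $0.25 = $16,884.65.
Total = $0.00 + $16,884.65 = $16,884.65.

$16,884.65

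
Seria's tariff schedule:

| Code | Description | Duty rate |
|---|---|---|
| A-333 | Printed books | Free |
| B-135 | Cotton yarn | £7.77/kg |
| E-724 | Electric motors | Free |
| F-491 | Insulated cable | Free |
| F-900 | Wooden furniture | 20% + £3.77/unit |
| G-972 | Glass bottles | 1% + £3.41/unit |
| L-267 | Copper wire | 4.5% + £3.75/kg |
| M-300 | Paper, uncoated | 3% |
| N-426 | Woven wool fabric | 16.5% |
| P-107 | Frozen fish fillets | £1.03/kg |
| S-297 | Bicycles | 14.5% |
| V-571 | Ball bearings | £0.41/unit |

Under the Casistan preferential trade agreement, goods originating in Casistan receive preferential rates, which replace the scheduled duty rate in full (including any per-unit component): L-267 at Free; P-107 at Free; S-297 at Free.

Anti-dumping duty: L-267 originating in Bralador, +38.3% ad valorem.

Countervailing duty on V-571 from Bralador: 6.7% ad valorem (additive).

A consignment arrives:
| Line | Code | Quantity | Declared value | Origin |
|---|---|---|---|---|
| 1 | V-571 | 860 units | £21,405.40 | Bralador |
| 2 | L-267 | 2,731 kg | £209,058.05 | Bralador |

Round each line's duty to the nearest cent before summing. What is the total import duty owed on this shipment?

£101,504.86

Line 1 (V-571, Bralador, 860 units, £21,405.40):
Base rate for V-571 is £0.41/unit.
Additional duty on V-571 from Bralador: +6.7% ad valorem. Applied ad valorem rate = 6.7%.
Duty = £21,405.40 × 6.7% + 860 × £0.41 = £1,786.76.
Line 2 (L-267, Bralador, 2,731 kg, £209,058.05):
Base rate for L-267 is 4.5% + £3.75/kg.
L-267 has an FTA preferential rate, but origin Bralador is not Casistan; base rate stands.
Additional duty on L-267 from Bralador: +38.3%. Applied ad valorem rate: 4.5% + 38.3% = 42.8%.
Duty = £209,058.05 × 42.8% + 2,731 × £3.75 = £99,718.10.
Total = £1,786.76 + £99,718.10 = £101,504.86.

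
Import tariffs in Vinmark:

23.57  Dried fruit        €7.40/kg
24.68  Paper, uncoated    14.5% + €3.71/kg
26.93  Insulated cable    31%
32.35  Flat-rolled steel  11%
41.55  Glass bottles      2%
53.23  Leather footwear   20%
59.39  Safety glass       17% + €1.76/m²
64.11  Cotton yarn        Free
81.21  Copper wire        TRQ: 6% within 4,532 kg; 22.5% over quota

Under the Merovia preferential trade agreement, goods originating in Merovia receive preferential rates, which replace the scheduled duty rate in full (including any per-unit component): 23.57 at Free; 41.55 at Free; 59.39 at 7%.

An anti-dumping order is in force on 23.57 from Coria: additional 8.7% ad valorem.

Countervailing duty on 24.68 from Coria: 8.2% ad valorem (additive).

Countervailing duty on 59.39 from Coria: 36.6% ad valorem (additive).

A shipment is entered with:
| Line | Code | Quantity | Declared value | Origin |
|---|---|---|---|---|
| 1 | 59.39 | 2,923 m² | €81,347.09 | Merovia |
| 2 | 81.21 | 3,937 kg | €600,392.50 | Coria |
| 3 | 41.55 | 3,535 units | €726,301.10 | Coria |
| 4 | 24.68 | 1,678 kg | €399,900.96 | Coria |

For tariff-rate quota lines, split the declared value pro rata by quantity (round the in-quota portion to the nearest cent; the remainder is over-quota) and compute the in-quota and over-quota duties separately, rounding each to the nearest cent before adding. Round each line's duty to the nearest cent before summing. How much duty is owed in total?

€153,246.77

Line 1 (59.39, Merovia, 2,923 m², €81,347.09):
Base rate for 59.39 is 17% + €1.76/m².
Origin Merovia qualifies under the Vinmark–Merovia agreement and 59.39 is covered: preferential rate 7% applies instead.
The additional-duty order on 59.39 targets Coria, not Merovia; it does not apply.
Duty = €81,347.09 × 7% = €5,694.30.
Line 2 (81.21, Coria, 3,937 kg, €600,392.50):
Code 81.21 is under a tariff-rate quota (threshold 4,532 kg). Quantity 3,937 kg is within the quota, so the in-quota rate 6% applies to the full value.
Duty = €600,392.50 × 6% = €36,023.55.
Line 3 (41.55, Coria, 3,535 units, €726,301.10):
Base rate for 41.55 is 2%.
41.55 has an FTA preferential rate, but origin Coria is not Merovia; base rate stands.
Duty = €726,301.10 × 2% = €14,526.02.
Line 4 (24.68, Coria, 1,678 kg, €399,900.96):
Base rate for 24.68 is 14.5% + €3.71/kg.
Additional duty on 24.68 from Coria: +8.2%. Applied ad valorem rate: 14.5% + 8.2% = 22.7%.
Duty = €399,900.96 × 22.7% + 1,678 × €3.71 = €97,002.90.
Total = €5,694.30 + €36,023.55 + €14,526.02 + €97,002.90 = €153,246.77.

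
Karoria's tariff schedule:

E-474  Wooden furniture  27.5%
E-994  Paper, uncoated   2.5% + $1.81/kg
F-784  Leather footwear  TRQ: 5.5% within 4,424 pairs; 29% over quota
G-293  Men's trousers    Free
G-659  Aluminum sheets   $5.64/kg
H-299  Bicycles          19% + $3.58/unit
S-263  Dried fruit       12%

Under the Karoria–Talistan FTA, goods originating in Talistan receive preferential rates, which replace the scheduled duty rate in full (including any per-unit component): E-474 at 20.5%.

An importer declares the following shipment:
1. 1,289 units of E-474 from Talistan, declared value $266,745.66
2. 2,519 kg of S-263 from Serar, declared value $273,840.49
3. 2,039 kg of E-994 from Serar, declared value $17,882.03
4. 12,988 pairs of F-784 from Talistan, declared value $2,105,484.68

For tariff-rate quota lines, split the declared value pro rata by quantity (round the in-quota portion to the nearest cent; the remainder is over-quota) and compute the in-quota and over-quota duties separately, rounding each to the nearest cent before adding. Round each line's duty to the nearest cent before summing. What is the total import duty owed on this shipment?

Line 1 (E-474, Talistan, 1,289 units, $266,745.66):
Base rate for E-474 is 27.5%.
Origin Talistan qualifies under the Karoria–Talistan agreement and E-474 is covered: preferential rate 20.5% applies instead.
Duty = $266,745.66 × 20.5% = $54,682.86.
Line 2 (S-263, Serar, 2,519 kg, $273,840.49):
Base rate for S-263 is 12%.
Duty = $273,840.49 × 12% = $32,860.86.
Line 3 (E-994, Serar, 2,039 kg, $17,882.03):
Base rate for E-994 is 2.5% + $1.81/kg.
Duty = $17,882.03 × 2.5% + 2,039 × $1.81 = $4,137.64.
Line 4 (F-784, Talistan, 12,988 pairs, $2,105,484.68):
Code F-784 is under a tariff-rate quota (threshold 4,424 pairs). In-quota: 4,424 pairs at 5.5%; over-quota: 8,564 pairs at 29%.
Pro-rata value split: in-quota = $2,105,484.68 × 4,424/12,988 = $717,174.64; over-quota = $2,105,484.68 − $717,174.64 = $1,388,310.04.
In-quota duty = $717,174.64 × 5.5% = $39,444.61. Over-quota duty = $1,388,310.04 × 29% = $402,609.91.
Line duty = $39,444.61 + $402,609.91 = $442,054.52.
Total = $54,682.86 + $32,860.86 + $4,137.64 + $442,054.52 = $533,735.88.

$533,735.88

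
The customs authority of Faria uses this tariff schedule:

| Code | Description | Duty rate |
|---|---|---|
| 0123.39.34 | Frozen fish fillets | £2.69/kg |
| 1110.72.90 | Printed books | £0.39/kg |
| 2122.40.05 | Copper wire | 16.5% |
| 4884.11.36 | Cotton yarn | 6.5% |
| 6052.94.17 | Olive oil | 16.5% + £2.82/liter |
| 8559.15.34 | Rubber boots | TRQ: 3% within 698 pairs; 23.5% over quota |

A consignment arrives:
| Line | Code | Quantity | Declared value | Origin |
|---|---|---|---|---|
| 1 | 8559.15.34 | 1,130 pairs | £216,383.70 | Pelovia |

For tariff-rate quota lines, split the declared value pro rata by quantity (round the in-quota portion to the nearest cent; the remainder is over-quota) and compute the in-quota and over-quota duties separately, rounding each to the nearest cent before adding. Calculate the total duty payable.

£23,449.86

Line 1 (8559.15.34, Pelovia, 1,130 pairs, £216,383.70):
Code 8559.15.34 is under a tariff-rate quota (threshold 698 pairs). In-quota: 698 pairs at 3%; over-quota: 432 pairs at 23.5%.
Pro-rata value split: in-quota = £216,383.70 × 698/1,130 = £133,660.02; over-quota = £216,383.70 − £133,660.02 = £82,723.68.
In-quota duty = £133,660.02 × 3% = £4,009.80. Over-quota duty = £82,723.68 × 23.5% = £19,440.06.
Line duty = £4,009.80 + £19,440.06 = £23,449.86.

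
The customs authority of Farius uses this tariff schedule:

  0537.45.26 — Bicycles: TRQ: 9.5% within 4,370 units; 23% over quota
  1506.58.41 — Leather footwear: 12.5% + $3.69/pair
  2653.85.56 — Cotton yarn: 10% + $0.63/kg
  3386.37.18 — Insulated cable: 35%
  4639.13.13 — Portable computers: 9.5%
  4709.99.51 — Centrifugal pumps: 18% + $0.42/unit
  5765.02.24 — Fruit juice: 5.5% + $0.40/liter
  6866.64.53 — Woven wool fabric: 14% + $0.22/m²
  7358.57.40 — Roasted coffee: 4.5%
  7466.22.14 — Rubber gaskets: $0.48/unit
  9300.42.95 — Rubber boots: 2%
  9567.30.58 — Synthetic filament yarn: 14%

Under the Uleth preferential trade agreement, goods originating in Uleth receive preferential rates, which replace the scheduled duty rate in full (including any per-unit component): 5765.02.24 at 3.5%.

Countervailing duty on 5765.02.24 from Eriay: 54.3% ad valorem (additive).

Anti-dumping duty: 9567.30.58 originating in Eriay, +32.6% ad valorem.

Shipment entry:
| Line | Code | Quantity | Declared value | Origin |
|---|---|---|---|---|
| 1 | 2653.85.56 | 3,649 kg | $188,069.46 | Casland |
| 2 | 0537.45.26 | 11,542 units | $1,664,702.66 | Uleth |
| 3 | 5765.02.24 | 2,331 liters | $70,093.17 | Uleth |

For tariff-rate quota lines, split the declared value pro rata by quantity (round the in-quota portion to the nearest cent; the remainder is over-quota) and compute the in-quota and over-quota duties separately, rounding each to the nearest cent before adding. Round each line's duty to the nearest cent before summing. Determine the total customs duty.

$321,352.20

Line 1 (2653.85.56, Casland, 3,649 kg, $188,069.46):
Base rate for 2653.85.56 is 10% + $0.63/kg.
Duty = $188,069.46 × 10% + 3,649 × $0.63 = $21,105.82.
Line 2 (0537.45.26, Uleth, 11,542 units, $1,664,702.66):
Code 0537.45.26 is under a tariff-rate quota (threshold 4,370 units). In-quota: 4,370 units at 9.5%; over-quota: 7,172 units at 23%.
Pro-rata value split: in-quota = $1,664,702.66 × 4,370/11,542 = $630,285.10; over-quota = $1,664,702.66 − $630,285.10 = $1,034,417.56.
In-quota duty = $630,285.10 × 9.5% = $59,877.08. Over-quota duty = $1,034,417.56 × 23% = $237,916.04.
Line duty = $59,877.08 + $237,916.04 = $297,793.12.
Line 3 (5765.02.24, Uleth, 2,331 liters, $70,093.17):
Base rate for 5765.02.24 is 5.5% + $0.40/liter.
Origin Uleth qualifies under the Farius–Uleth agreement and 5765.02.24 is covered: preferential rate 3.5% applies instead.
The additional-duty order on 5765.02.24 targets Eriay, not Uleth; it does not apply.
Duty = $70,093.17 × 3.5% = $2,453.26.
Total = $21,105.82 + $297,793.12 + $2,453.26 = $321,352.20.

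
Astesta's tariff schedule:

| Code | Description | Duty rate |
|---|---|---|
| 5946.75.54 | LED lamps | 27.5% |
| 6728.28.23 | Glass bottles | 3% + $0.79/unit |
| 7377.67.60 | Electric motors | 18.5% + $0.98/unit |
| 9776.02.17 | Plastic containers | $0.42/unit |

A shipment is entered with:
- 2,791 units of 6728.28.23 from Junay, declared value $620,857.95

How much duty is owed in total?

$20,830.63

Line 1 (6728.28.23, Junay, 2,791 units, $620,857.95):
Base rate for 6728.28.23 is 3% + $0.79/unit.
Duty = $620,857.95 × 3% + 2,791 × $0.79 = $20,830.63.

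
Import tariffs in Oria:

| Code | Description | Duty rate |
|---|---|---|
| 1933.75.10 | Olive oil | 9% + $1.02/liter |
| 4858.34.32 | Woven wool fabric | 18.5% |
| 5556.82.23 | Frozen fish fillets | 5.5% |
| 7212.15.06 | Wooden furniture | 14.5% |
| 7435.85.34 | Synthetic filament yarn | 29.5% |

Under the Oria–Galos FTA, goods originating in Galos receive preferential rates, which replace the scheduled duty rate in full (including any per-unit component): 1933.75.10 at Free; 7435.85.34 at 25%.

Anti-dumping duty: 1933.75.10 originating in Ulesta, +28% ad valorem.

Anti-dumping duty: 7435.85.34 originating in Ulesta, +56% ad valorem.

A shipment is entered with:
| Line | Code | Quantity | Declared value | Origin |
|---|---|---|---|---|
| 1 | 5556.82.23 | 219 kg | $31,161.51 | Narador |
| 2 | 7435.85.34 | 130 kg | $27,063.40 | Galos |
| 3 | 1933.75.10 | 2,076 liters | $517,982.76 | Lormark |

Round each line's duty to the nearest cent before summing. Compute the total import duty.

$57,215.70

Line 1 (5556.82.23, Narador, 219 kg, $31,161.51):
Base rate for 5556.82.23 is 5.5%.
Duty = $31,161.51 × 5.5% = $1,713.88.
Line 2 (7435.85.34, Galos, 130 kg, $27,063.40):
Base rate for 7435.85.34 is 29.5%.
Origin Galos qualifies under the Oria–Galos agreement and 7435.85.34 is covered: preferential rate 25% applies instead.
The additional-duty order on 7435.85.34 targets Ulesta, not Galos; it does not apply.
Duty = $27,063.40 × 25% = $6,765.85.
Line 3 (1933.75.10, Lormark, 2,076 liters, $517,982.76):
Base rate for 1933.75.10 is 9% + $1.02/liter.
1933.75.10 has an FTA preferential rate, but origin Lormark is not Galos; base rate stands.
The additional-duty order on 1933.75.10 targets Ulesta, not Lormark; it does not apply.
Duty = $517,982.76 × 9% + 2,076 × $1.02 = $48,735.97.
Total = $1,713.88 + $6,765.85 + $48,735.97 = $57,215.70.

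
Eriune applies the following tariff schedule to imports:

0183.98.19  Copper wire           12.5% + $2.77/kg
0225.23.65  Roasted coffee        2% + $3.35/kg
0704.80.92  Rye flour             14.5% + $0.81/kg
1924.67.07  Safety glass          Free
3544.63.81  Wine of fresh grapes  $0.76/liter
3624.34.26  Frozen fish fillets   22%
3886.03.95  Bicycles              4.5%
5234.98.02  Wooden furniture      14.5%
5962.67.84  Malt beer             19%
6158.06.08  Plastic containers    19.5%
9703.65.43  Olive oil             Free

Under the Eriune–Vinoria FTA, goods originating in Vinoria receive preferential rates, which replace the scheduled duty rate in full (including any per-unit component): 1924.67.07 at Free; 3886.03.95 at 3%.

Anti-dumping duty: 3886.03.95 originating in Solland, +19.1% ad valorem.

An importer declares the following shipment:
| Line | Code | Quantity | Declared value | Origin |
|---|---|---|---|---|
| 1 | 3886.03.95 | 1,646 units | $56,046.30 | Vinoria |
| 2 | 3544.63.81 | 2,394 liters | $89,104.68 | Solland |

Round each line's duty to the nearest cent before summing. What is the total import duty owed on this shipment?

$3,500.83

Line 1 (3886.03.95, Vinoria, 1,646 units, $56,046.30):
Base rate for 3886.03.95 is 4.5%.
Origin Vinoria qualifies under the Eriune–Vinoria agreement and 3886.03.95 is covered: preferential rate 3% applies instead.
The additional-duty order on 3886.03.95 targets Solland, not Vinoria; it does not apply.
Duty = $56,046.30 × 3% = $1,681.39.
Line 2 (3544.63.81, Solland, 2,394 liters, $89,104.68):
Base rate for 3544.63.81 is $0.76/liter.
Duty = 2,394 × $0.76 = $1,819.44.
Total = $1,681.39 + $1,819.44 = $3,500.83.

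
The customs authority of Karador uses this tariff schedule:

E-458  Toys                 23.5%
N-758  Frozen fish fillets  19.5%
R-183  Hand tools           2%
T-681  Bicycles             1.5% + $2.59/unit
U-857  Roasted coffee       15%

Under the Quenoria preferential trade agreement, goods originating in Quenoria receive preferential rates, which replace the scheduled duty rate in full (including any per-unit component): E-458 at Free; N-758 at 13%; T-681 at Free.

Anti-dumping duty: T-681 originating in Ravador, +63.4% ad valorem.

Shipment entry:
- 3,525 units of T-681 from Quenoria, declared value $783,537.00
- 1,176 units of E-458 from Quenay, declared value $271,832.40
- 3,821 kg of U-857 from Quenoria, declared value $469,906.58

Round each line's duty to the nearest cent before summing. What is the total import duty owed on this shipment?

Line 1 (T-681, Quenoria, 3,525 units, $783,537.00):
Base rate for T-681 is 1.5% + $2.59/unit.
Origin Quenoria qualifies under the Karador–Quenoria agreement and T-681 is covered: preferential rate Free applies instead.
The additional-duty order on T-681 targets Ravador, not Quenoria; it does not apply.
Duty = $783,537.00 × 0% = $0.00.
Line 2 (E-458, Quenay, 1,176 units, $271,832.40):
Base rate for E-458 is 23.5%.
E-458 has an FTA preferential rate, but origin Quenay is not Quenoria; base rate stands.
Duty = $271,832.40 × 23.5% = $63,880.61.
Line 3 (U-857, Quenoria, 3,821 kg, $469,906.58):
Base rate for U-857 is 15%.
Origin Quenoria is the FTA partner but U-857 is not on the preference list; base rate stands.
Duty = $469,906.58 × 15% = $70,485.99.
Total = $0.00 + $63,880.61 + $70,485.99 = $134,366.60.

$134,366.60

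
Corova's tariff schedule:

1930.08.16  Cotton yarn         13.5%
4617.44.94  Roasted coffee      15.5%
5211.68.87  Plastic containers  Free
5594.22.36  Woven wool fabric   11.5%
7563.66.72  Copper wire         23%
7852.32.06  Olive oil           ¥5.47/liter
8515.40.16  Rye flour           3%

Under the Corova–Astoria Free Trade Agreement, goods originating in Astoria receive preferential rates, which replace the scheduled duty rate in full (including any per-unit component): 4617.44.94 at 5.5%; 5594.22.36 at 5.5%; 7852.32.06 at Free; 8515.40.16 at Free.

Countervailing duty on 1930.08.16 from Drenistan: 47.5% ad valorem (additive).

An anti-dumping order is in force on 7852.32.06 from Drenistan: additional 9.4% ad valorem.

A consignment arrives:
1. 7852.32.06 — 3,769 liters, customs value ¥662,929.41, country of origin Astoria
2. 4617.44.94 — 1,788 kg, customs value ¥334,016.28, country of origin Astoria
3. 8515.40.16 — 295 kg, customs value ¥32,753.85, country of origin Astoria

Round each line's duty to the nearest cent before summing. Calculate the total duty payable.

¥18,370.90

Line 1 (7852.32.06, Astoria, 3,769 liters, ¥662,929.41):
Base rate for 7852.32.06 is ¥5.47/liter.
Origin Astoria qualifies under the Corova–Astoria agreement and 7852.32.06 is covered: preferential rate Free applies instead.
The additional-duty order on 7852.32.06 targets Drenistan, not Astoria; it does not apply.
Duty = ¥662,929.41 × 0% = ¥0.00.
Line 2 (4617.44.94, Astoria, 1,788 kg, ¥334,016.28):
Base rate for 4617.44.94 is 15.5%.
Origin Astoria qualifies under the Corova–Astoria agreement and 4617.44.94 is covered: preferential rate 5.5% applies instead.
Duty = ¥334,016.28 × 5.5% = ¥18,370.90.
Line 3 (8515.40.16, Astoria, 295 kg, ¥32,753.85):
Base rate for 8515.40.16 is 3%.
Origin Astoria qualifies under the Corova–Astoria agreement and 8515.40.16 is covered: preferential rate Free applies instead.
Duty = ¥32,753.85 × 0% = ¥0.00.
Total = ¥0.00 + ¥18,370.90 + ¥0.00 = ¥18,370.90.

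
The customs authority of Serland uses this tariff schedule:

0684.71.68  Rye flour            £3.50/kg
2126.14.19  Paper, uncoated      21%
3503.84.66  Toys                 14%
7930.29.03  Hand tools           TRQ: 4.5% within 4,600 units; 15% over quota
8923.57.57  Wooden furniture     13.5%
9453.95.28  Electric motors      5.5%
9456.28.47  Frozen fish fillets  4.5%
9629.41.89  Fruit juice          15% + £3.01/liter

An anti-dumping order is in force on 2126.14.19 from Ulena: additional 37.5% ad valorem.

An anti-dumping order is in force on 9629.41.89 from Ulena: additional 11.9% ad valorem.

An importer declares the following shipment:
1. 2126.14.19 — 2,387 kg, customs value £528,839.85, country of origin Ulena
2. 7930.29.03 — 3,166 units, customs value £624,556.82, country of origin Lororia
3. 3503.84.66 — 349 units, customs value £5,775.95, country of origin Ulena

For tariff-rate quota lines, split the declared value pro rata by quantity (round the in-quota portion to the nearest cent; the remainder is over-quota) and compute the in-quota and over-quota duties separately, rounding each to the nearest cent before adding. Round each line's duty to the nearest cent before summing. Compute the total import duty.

£338,285.00

Line 1 (2126.14.19, Ulena, 2,387 kg, £528,839.85):
Base rate for 2126.14.19 is 21%.
Additional duty on 2126.14.19 from Ulena: +37.5%. Applied ad valorem rate: 21% + 37.5% = 58.5%.
Duty = £528,839.85 × 58.5% = £309,371.31.
Line 2 (7930.29.03, Lororia, 3,166 units, £624,556.82):
Code 7930.29.03 is under a tariff-rate quota (threshold 4,600 units). Quantity 3,166 units is within the quota, so the in-quota rate 4.5% applies to the full value.
Duty = £624,556.82 × 4.5% = £28,105.06.
Line 3 (3503.84.66, Ulena, 349 units, £5,775.95):
Base rate for 3503.84.66 is 14%.
Duty = £5,775.95 × 14% = £808.63.
Total = £309,371.31 + £28,105.06 + £808.63 = £338,285.00.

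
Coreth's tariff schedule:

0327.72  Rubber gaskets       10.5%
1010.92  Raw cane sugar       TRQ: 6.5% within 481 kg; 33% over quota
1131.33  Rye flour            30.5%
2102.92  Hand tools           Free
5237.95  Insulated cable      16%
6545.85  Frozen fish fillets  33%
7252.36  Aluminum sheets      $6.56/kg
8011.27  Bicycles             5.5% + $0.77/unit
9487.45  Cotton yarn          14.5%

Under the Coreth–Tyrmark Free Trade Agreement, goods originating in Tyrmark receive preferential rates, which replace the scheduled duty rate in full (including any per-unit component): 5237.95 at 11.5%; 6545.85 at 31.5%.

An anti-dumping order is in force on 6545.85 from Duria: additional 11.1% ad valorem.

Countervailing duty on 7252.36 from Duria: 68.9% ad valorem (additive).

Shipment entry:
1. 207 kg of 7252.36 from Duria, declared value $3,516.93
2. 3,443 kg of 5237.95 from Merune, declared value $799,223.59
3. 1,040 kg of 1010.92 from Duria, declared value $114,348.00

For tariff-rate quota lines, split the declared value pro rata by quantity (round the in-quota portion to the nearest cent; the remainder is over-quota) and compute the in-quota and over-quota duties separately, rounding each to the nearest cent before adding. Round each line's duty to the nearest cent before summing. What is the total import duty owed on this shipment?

$155,376.92

Line 1 (7252.36, Duria, 207 kg, $3,516.93):
Base rate for 7252.36 is $6.56/kg.
Additional duty on 7252.36 from Duria: +68.9% ad valorem. Applied ad valorem rate = 68.9%.
Duty = $3,516.93 × 68.9% + 207 × $6.56 = $3,781.08.
Line 2 (5237.95, Merune, 3,443 kg, $799,223.59):
Base rate for 5237.95 is 16%.
5237.95 has an FTA preferential rate, but origin Merune is not Tyrmark; base rate stands.
Duty = $799,223.59 × 16% = $127,875.77.
Line 3 (1010.92, Duria, 1,040 kg, $114,348.00):
Code 1010.92 is under a tariff-rate quota (threshold 481 kg). In-quota: 481 kg at 6.5%; over-quota: 559 kg at 33%.
Pro-rata value split: in-quota = $114,348.00 × 481/1,040 = $52,885.95; over-quota = $114,348.00 − $52,885.95 = $61,462.05.
In-quota duty = $52,885.95 × 6.5% = $3,437.59. Over-quota duty = $61,462.05 × 33% = $20,282.48.
Line duty = $3,437.59 + $20,282.48 = $23,720.07.
Total = $3,781.08 + $127,875.77 + $23,720.07 = $155,376.92.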